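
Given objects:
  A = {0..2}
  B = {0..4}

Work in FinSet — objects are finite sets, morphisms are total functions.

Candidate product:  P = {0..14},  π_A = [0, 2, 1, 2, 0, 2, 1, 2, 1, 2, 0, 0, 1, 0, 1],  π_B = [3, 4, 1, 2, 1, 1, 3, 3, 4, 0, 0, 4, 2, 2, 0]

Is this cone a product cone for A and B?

Answer: VALID PRODUCT

Trace:
|A|·|B| = 3·5 = 15;  |P| = 15
Check the pairing map k ↦ (π_A(k), π_B(k)):
  0 ↦ (0,3)
  1 ↦ (2,4)
  2 ↦ (1,1)
  3 ↦ (2,2)
  4 ↦ (0,1)
  5 ↦ (2,1)
  6 ↦ (1,3)
  7 ↦ (2,3)
  8 ↦ (1,4)
  9 ↦ (2,0)
  10 ↦ (0,0)
  11 ↦ (0,4)
  12 ↦ (1,2)
  13 ↦ (0,2)
  14 ↦ (1,0)
distinct pairs in image: 15 / 15 needed
  → bijection onto A×B; projections well-typed.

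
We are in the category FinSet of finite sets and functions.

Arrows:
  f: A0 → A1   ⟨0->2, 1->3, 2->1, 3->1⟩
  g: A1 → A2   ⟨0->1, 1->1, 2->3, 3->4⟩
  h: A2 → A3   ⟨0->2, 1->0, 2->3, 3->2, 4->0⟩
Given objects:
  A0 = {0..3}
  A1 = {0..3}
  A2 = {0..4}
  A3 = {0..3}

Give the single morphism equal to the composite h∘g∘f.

  0 f→2 g→3 h→2
  1 f→3 g→4 h→0
  2 f→1 g→1 h→0
  3 f→1 g→1 h→0
⟦path⟧: ⟨0->2, 1->0, 2->0, 3->0⟩

Answer: ⟨0->2, 1->0, 2->0, 3->0⟩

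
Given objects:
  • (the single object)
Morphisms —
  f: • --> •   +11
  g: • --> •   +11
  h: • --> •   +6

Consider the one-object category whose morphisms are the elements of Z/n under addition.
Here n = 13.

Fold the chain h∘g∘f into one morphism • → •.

  0 +11≡11 +11≡9 +6≡2  (mod 13)
composite: +2

Answer: +2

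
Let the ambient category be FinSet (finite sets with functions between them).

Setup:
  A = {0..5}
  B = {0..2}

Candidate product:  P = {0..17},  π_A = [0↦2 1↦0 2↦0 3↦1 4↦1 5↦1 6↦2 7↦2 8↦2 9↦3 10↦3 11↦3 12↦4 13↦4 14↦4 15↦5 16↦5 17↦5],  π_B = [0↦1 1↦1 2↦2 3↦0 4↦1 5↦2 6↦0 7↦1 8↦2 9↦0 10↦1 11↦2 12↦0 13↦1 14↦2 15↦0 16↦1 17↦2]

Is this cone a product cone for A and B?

|A|·|B| = 6·3 = 18;  |P| = 18
Check the pairing map k ↦ (π_A(k), π_B(k)):
  0 ↦ (2,1)
  1 ↦ (0,1)
  2 ↦ (0,2)
  3 ↦ (1,0)
  4 ↦ (1,1)
  5 ↦ (1,2)
  6 ↦ (2,0)
  7 ↦ (2,1)  ✗ repeats pair of k=0
  8 ↦ (2,2)
  9 ↦ (3,0)
  10 ↦ (3,1)
  11 ↦ (3,2)
  12 ↦ (4,0)
  13 ↦ (4,1)
  14 ↦ (4,2)
  15 ↦ (5,0)
  16 ↦ (5,1)
  17 ↦ (5,2)
distinct pairs in image: 17 / 18 needed
  → (2,1) hit at k=0 and k=7

Answer: NOT A VALID PRODUCT — duplicate pair at indices 7,0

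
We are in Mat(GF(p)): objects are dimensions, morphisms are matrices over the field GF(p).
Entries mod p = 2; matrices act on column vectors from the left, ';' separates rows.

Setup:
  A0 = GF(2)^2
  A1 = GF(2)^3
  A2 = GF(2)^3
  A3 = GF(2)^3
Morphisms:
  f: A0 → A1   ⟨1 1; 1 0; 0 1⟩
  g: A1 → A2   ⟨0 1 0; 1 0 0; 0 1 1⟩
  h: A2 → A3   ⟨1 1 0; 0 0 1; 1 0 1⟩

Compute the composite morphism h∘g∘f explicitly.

Answer: ⟨0 1; 1 1; 0 1⟩

Derivation:
  e0=(1,0) f→(1,1,0) g→(1,1,1) h→(0,1,0)
  e1=(0,1) f→(1,0,1) g→(0,1,1) h→(1,1,1)
⟦path⟧: ⟨0 1; 1 1; 0 1⟩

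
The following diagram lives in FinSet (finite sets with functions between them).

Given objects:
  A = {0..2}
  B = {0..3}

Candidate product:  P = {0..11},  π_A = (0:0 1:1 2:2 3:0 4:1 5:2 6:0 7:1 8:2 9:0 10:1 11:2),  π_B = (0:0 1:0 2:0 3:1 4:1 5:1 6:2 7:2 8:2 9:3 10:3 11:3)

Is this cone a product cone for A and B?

|A|·|B| = 3·4 = 12;  |P| = 12
Check the pairing map k ↦ (π_A(k), π_B(k)):
  0 : (0,0)
  1 : (1,0)
  2 : (2,0)
  3 : (0,1)
  4 : (1,1)
  5 : (2,1)
  6 : (0,2)
  7 : (1,2)
  8 : (2,2)
  9 : (0,3)
  10 : (1,3)
  11 : (2,3)
distinct pairs in image: 12 / 12 needed
  → bijection onto A×B; projections well-typed.

Answer: VALID PRODUCT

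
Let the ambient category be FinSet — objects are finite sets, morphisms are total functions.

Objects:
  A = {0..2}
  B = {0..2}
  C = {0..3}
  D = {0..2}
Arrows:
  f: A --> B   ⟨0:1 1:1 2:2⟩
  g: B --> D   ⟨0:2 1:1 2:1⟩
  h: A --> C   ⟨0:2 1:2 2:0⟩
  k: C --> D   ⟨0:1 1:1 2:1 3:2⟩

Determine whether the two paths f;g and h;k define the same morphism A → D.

1) trace f;g:
  0 f-->1 g-->1
  1 f-->1 g-->1
  2 f-->2 g-->1
  ⟦path⟧₁ = ⟨0:1 1:1 2:1⟩
2) trace h;k:
  0 h-->2 k-->1
  1 h-->2 k-->1
  2 h-->0 k-->1
  ⟦path⟧₂ = ⟨0:1 1:1 2:1⟩
Equal? YES — commutes

Answer: COMMUTES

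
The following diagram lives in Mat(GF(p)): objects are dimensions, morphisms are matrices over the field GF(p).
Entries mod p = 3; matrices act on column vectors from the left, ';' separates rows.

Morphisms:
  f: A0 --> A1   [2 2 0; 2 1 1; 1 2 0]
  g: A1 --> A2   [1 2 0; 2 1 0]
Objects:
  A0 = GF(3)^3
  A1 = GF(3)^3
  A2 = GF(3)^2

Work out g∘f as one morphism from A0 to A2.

Answer: [0 1 2; 0 2 1]

Trace:
  e0=[1,0,0] f-->[2,2,1] g-->[0,0]
  e1=[0,1,0] f-->[2,1,2] g-->[1,2]
  e2=[0,0,1] f-->[0,1,0] g-->[2,1]
composite: [0 1 2; 0 2 1]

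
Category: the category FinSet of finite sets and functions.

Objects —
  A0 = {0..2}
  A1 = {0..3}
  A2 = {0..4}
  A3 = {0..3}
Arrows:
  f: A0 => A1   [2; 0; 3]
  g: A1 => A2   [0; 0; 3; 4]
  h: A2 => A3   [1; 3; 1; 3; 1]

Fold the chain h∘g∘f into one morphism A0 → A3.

  0 f=>2 g=>3 h=>3
  1 f=>0 g=>0 h=>1
  2 f=>3 g=>4 h=>1
result: [3; 1; 1]

Answer: [3; 1; 1]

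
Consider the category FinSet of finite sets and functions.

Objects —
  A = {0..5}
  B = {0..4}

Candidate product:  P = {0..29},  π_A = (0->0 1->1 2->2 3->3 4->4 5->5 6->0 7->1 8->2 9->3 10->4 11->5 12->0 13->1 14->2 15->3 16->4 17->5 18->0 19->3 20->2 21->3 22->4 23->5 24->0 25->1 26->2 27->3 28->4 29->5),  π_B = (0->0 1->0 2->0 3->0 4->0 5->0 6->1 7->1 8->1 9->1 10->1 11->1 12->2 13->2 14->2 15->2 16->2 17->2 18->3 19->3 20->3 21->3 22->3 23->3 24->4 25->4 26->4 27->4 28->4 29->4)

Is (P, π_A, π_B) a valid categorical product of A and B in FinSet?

|A|·|B| = 6·5 = 30;  |P| = 30
Check the pairing map k ↦ (π_A(k), π_B(k)):
  0 -> (0,0)
  1 -> (1,0)
  2 -> (2,0)
  3 -> (3,0)
  4 -> (4,0)
  5 -> (5,0)
  6 -> (0,1)
  7 -> (1,1)
  8 -> (2,1)
  9 -> (3,1)
  10 -> (4,1)
  11 -> (5,1)
  12 -> (0,2)
  13 -> (1,2)
  14 -> (2,2)
  15 -> (3,2)
  16 -> (4,2)
  17 -> (5,2)
  18 -> (0,3)
  19 -> (3,3)
  20 -> (2,3)
  21 -> (3,3)  ✗ repeats pair of k=19
  22 -> (4,3)
  23 -> (5,3)
  24 -> (0,4)
  25 -> (1,4)
  26 -> (2,4)
  27 -> (3,4)
  28 -> (4,4)
  29 -> (5,4)
distinct pairs in image: 29 / 30 needed
  → (3,3) hit at k=19 and k=21

Answer: NOT A VALID PRODUCT — duplicate pair at indices 21,19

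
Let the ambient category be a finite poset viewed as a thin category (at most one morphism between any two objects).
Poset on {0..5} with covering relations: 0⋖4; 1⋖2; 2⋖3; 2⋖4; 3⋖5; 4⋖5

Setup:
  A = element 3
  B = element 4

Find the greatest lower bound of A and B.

Lower bounds of A=3 and B=4: {1,2}
  1 ⊑ 2
  2 ⊑ 2
glb = 2

Answer: A∧B = 2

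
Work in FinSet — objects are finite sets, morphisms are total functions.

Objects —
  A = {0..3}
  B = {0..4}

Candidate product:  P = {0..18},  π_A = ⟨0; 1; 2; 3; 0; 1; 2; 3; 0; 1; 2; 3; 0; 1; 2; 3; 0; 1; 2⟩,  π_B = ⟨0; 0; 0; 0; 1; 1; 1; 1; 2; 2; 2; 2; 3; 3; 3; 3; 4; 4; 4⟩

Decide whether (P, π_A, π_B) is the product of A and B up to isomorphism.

Answer: NOT A VALID PRODUCT — |P|=19 ≠ |A|·|B|=20

Derivation:
|A|·|B| = 4·5 = 20;  |P| = 19
  → cardinalities differ; no bijection possible.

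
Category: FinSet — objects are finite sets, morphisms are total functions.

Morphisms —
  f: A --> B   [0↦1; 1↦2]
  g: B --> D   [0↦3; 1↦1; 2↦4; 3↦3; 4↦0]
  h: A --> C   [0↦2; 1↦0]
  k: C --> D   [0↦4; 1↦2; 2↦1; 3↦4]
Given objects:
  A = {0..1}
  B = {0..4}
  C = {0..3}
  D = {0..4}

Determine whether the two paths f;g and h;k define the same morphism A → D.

Answer: COMMUTES

Work:
Path 1 = f;g:
  0 f-->1 g-->1
  1 f-->2 g-->4
  result₁ = [0↦1; 1↦4]
Path 2 = h;k:
  0 h-->2 k-->1
  1 h-->0 k-->4
  result₂ = [0↦1; 1↦4]
Equal? YES — commutes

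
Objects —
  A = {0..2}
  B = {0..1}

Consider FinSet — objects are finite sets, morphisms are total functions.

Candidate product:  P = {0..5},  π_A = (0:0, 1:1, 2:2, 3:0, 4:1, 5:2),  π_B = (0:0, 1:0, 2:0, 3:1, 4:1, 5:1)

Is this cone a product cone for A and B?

Answer: VALID PRODUCT

Trace:
|A|·|B| = 3·2 = 6;  |P| = 6
Check the pairing map k ↦ (π_A(k), π_B(k)):
  0 : (0,0)
  1 : (1,0)
  2 : (2,0)
  3 : (0,1)
  4 : (1,1)
  5 : (2,1)
distinct pairs in image: 6 / 6 needed
  → bijection onto A×B; projections well-typed.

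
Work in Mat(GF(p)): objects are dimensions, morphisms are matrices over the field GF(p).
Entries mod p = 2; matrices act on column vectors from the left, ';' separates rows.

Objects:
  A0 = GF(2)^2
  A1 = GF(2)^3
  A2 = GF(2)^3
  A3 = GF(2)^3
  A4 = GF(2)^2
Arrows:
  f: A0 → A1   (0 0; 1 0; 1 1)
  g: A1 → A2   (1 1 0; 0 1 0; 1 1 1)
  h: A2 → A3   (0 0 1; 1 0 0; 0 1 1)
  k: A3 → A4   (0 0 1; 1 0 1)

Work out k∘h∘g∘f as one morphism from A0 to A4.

  e0=[1,0] f→[0,1,1] g→[1,1,0] h→[0,1,1] k→[1,1]
  e1=[0,1] f→[0,0,1] g→[0,0,1] h→[1,0,1] k→[1,0]
composite: (1 1; 1 0)

Answer: (1 1; 1 0)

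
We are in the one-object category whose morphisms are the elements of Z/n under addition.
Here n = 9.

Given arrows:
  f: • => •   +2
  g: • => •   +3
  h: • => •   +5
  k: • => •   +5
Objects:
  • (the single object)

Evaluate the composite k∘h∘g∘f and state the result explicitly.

Answer: +6

Trace:
  0 +2≡2 +3≡5 +5≡1 +5≡6  (mod 9)
⟦path⟧: +6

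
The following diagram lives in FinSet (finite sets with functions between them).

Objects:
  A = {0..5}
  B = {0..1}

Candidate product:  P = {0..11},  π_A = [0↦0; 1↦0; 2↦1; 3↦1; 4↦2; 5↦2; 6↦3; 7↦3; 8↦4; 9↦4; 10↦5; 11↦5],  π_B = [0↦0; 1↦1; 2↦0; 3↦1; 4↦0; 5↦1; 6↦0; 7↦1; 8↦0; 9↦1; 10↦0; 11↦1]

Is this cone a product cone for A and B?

|A|·|B| = 6·2 = 12;  |P| = 12
Check the pairing map k ↦ (π_A(k), π_B(k)):
  0 ↦ (0,0)
  1 ↦ (0,1)
  2 ↦ (1,0)
  3 ↦ (1,1)
  4 ↦ (2,0)
  5 ↦ (2,1)
  6 ↦ (3,0)
  7 ↦ (3,1)
  8 ↦ (4,0)
  9 ↦ (4,1)
  10 ↦ (5,0)
  11 ↦ (5,1)
distinct pairs in image: 12 / 12 needed
  → bijection onto A×B; projections well-typed.

Answer: VALID PRODUCT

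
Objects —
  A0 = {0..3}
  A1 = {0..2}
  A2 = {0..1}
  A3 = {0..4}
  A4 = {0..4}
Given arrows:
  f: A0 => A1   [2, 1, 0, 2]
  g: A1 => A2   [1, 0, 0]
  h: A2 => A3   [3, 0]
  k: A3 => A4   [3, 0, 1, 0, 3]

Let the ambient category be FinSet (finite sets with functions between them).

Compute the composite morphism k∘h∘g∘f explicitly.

Answer: [0, 0, 3, 0]

Work:
  0 f=>2 g=>0 h=>3 k=>0
  1 f=>1 g=>0 h=>3 k=>0
  2 f=>0 g=>1 h=>0 k=>3
  3 f=>2 g=>0 h=>3 k=>0
result: [0, 0, 3, 0]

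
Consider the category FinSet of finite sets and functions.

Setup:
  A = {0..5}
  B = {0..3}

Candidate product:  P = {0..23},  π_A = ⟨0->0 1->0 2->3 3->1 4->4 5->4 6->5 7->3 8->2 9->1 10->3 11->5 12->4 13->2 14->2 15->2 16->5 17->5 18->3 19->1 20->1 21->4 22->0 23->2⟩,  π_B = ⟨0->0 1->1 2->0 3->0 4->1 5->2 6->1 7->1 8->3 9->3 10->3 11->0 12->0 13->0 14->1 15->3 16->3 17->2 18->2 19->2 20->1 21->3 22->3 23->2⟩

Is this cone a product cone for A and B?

Answer: NOT A VALID PRODUCT — duplicate pair at indices 8,15

Trace:
|A|·|B| = 6·4 = 24;  |P| = 24
Check the pairing map k ↦ (π_A(k), π_B(k)):
  0 -> (0,0)
  1 -> (0,1)
  2 -> (3,0)
  3 -> (1,0)
  4 -> (4,1)
  5 -> (4,2)
  6 -> (5,1)
  7 -> (3,1)
  8 -> (2,3)
  9 -> (1,3)
  10 -> (3,3)
  11 -> (5,0)
  12 -> (4,0)
  13 -> (2,0)
  14 -> (2,1)
  15 -> (2,3)  ✗ repeats pair of k=8
  16 -> (5,3)
  17 -> (5,2)
  18 -> (3,2)
  19 -> (1,2)
  20 -> (1,1)
  21 -> (4,3)
  22 -> (0,3)
  23 -> (2,2)
distinct pairs in image: 23 / 24 needed
  → (2,3) hit at k=8 and k=15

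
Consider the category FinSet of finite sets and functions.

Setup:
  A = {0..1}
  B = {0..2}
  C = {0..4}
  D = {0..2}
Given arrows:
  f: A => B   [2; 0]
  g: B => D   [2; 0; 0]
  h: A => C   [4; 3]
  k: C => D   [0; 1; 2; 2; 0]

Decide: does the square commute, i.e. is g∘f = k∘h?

Path 1 = f;g:
  0 f=>2 g=>0
  1 f=>0 g=>2
  composite₁ = [0; 2]
Path 2 = h;k:
  0 h=>4 k=>0
  1 h=>3 k=>2
  composite₂ = [0; 2]
Equal? same morphism ✓

Answer: COMMUTES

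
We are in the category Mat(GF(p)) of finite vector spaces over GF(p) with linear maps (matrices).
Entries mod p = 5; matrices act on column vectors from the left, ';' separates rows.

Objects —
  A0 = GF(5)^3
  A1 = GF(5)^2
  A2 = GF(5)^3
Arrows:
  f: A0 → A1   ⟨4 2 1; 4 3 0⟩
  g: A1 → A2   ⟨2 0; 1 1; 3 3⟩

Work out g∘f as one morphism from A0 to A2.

Answer: ⟨3 4 2; 3 0 1; 4 0 3⟩

Derivation:
  e0=[1,0,0] f→[4,4] g→[3,3,4]
  e1=[0,1,0] f→[2,3] g→[4,0,0]
  e2=[0,0,1] f→[1,0] g→[2,1,3]
result: ⟨3 4 2; 3 0 1; 4 0 3⟩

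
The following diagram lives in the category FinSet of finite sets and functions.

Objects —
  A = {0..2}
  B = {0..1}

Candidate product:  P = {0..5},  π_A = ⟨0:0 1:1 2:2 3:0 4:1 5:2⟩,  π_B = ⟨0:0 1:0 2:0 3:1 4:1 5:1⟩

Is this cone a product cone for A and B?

Answer: VALID PRODUCT

Derivation:
|A|·|B| = 3·2 = 6;  |P| = 6
Check the pairing map k ↦ (π_A(k), π_B(k)):
  0 : (0,0)
  1 : (1,0)
  2 : (2,0)
  3 : (0,1)
  4 : (1,1)
  5 : (2,1)
distinct pairs in image: 6 / 6 needed
  → bijection onto A×B; projections well-typed.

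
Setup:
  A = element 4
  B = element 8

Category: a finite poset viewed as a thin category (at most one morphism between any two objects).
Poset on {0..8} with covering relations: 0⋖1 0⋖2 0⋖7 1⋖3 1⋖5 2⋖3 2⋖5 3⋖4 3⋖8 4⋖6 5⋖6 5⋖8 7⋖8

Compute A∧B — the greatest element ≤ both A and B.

{x : x≤A ∧ x≤B} = {0,1,2,3}  (A=4, B=8)
  0 ≤ 3
  1 ≤ 3
  2 ≤ 3
  3 ≤ 3
glb = 3

Answer: A∧B = 3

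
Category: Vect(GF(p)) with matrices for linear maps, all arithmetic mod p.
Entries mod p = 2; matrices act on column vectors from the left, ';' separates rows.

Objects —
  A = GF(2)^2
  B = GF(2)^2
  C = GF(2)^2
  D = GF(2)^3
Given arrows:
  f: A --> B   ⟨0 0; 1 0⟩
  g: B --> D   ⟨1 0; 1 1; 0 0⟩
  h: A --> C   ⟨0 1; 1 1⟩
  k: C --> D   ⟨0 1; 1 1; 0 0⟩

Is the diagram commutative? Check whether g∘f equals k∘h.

1) trace f;g:
  e0=⟨1,0⟩ f-->⟨0,1⟩ g-->⟨0,1,0⟩
  e1=⟨0,1⟩ f-->⟨0,0⟩ g-->⟨0,0,0⟩
  result₁ = ⟨0 0; 1 0; 0 0⟩
2) trace h;k:
  e0=⟨1,0⟩ h-->⟨0,1⟩ k-->⟨1,1,0⟩
  e1=⟨0,1⟩ h-->⟨1,1⟩ k-->⟨1,0,0⟩
  result₂ = ⟨1 1; 1 0; 0 0⟩
Equal? NO — does not commute

Answer: DOES NOT COMMUTE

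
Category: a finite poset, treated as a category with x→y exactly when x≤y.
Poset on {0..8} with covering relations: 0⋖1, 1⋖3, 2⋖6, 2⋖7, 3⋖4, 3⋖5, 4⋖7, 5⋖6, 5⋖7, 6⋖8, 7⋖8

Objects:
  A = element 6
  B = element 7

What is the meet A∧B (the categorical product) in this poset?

Answer: NO MEET EXISTS

Trace:
Common predecessors of 6,7: {0,1,2,3,5}
  maximal lower bounds 2 and 5 are incomparable: neither 2<=5 nor 5<=2
→ no greatest lower bound exists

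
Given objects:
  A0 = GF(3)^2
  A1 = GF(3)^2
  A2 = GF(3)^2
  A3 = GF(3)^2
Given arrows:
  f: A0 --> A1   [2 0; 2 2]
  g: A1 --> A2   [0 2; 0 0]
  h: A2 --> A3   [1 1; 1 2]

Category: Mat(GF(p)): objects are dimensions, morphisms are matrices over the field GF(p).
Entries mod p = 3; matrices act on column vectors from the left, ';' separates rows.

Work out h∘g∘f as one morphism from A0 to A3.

Answer: [1 1; 1 1]

Derivation:
  e0=⟨1,0⟩ f-->⟨2,2⟩ g-->⟨1,0⟩ h-->⟨1,1⟩
  e1=⟨0,1⟩ f-->⟨0,2⟩ g-->⟨1,0⟩ h-->⟨1,1⟩
result: [1 1; 1 1]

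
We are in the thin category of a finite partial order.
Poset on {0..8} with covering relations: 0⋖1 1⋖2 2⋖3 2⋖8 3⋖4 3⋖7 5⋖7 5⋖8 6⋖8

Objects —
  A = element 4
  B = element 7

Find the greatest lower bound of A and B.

{x : x⊑A ∧ x⊑B} = {0,1,2,3}  (A=4, B=7)
  0 ⊑ 3
  1 ⊑ 3
  2 ⊑ 3
  3 ⊑ 3
glb = 3

Answer: A∧B = 3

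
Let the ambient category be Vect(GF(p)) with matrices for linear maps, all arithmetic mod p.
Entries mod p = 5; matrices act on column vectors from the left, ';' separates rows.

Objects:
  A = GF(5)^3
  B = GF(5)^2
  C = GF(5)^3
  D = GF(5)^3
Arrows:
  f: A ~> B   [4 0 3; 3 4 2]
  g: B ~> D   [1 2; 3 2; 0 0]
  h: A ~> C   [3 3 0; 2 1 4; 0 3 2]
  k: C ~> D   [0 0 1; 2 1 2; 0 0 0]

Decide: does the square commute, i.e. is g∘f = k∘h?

1) trace f;g:
  e0=(1,0,0) f~>(4,3) g~>(0,3,0)
  e1=(0,1,0) f~>(0,4) g~>(3,3,0)
  e2=(0,0,1) f~>(3,2) g~>(2,3,0)
  composite₁ = [0 3 2; 3 3 3; 0 0 0]
2) trace h;k:
  e0=(1,0,0) h~>(3,2,0) k~>(0,3,0)
  e1=(0,1,0) h~>(3,1,3) k~>(3,3,0)
  e2=(0,0,1) h~>(0,4,2) k~>(2,3,0)
  composite₂ = [0 3 2; 3 3 3; 0 0 0]
Equal? same morphism ✓

Answer: COMMUTES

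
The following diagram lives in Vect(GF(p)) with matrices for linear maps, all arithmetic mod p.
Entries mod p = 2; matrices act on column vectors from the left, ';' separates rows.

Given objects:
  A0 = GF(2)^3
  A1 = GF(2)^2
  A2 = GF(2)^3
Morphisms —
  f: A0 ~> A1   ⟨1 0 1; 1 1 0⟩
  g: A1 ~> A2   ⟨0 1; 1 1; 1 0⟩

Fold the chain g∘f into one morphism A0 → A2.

Answer: ⟨1 1 0; 0 1 1; 1 0 1⟩

Trace:
  e0=[1,0,0] f~>[1,1] g~>[1,0,1]
  e1=[0,1,0] f~>[0,1] g~>[1,1,0]
  e2=[0,0,1] f~>[1,0] g~>[0,1,1]
composite: ⟨1 1 0; 0 1 1; 1 0 1⟩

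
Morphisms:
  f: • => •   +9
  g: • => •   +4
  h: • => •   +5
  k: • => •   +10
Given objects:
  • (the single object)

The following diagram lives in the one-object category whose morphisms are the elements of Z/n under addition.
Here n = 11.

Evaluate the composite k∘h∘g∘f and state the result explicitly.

Answer: +6

Trace:
  0 +9≡9 +4≡2 +5≡7 +10≡6  (mod 11)
result: +6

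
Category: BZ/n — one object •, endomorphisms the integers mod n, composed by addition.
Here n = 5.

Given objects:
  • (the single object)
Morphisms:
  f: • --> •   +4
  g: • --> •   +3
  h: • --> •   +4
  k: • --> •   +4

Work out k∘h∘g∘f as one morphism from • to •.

Answer: +0

Work:
  0 +4≡4 +3≡2 +4≡1 +4≡0  (mod 5)
⟦path⟧: +0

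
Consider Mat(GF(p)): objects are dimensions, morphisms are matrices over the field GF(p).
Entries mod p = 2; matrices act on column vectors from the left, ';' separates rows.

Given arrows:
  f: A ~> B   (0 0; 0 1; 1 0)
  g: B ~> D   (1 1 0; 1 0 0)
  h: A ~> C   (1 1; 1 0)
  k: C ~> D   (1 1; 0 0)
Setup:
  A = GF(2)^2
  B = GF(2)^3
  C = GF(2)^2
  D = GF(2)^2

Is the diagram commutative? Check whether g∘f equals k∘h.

Answer: COMMUTES

Derivation:
1) trace f;g:
  e0=⟨1,0⟩ f~>⟨0,0,1⟩ g~>⟨0,0⟩
  e1=⟨0,1⟩ f~>⟨0,1,0⟩ g~>⟨1,0⟩
  ⟦path⟧₁ = (0 1; 0 0)
2) trace h;k:
  e0=⟨1,0⟩ h~>⟨1,1⟩ k~>⟨0,0⟩
  e1=⟨0,1⟩ h~>⟨1,0⟩ k~>⟨1,0⟩
  ⟦path⟧₂ = (0 1; 0 0)
Equal? same morphism ✓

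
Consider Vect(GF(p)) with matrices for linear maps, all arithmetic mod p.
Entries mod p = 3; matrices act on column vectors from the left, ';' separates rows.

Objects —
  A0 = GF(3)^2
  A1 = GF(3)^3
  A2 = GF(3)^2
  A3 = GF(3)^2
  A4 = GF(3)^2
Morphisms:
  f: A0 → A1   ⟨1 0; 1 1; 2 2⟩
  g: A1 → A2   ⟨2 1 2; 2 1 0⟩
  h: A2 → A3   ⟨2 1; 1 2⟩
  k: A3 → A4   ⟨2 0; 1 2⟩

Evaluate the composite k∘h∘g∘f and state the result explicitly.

Answer: ⟨1 1; 1 1⟩

Work:
  e0=(1,0) f→(1,1,2) g→(1,0) h→(2,1) k→(1,1)
  e1=(0,1) f→(0,1,2) g→(2,1) h→(2,1) k→(1,1)
⟦path⟧: ⟨1 1; 1 1⟩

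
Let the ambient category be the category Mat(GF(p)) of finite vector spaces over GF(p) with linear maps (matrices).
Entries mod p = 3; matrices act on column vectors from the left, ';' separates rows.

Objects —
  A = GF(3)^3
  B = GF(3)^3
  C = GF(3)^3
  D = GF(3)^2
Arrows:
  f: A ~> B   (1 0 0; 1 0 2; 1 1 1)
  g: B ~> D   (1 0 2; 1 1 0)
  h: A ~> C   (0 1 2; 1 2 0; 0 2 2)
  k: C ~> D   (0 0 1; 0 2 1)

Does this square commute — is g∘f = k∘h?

Path 1 = f;g:
  e0=(1,0,0) f~>(1,1,1) g~>(0,2)
  e1=(0,1,0) f~>(0,0,1) g~>(2,0)
  e2=(0,0,1) f~>(0,2,1) g~>(2,2)
  ⟦path⟧₁ = (0 2 2; 2 0 2)
Path 2 = h;k:
  e0=(1,0,0) h~>(0,1,0) k~>(0,2)
  e1=(0,1,0) h~>(1,2,2) k~>(2,0)
  e2=(0,0,1) h~>(2,0,2) k~>(2,2)
  ⟦path⟧₂ = (0 2 2; 2 0 2)
Equal? YES — commutes

Answer: COMMUTES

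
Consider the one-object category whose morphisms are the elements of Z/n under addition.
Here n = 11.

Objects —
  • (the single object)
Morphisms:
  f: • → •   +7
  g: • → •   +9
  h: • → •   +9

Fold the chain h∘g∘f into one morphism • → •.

  0 +7≡7 +9≡5 +9≡3  (mod 11)
composite: +3

Answer: +3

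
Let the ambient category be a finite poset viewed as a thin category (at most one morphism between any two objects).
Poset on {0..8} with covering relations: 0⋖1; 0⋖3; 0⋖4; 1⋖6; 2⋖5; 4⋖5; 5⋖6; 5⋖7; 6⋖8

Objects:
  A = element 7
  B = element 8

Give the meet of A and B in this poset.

Answer: A∧B = 5

Derivation:
Common predecessors of 7,8: {0,2,4,5}
  0 <= 5
  2 <= 5
  4 <= 5
  5 <= 5
glb = 5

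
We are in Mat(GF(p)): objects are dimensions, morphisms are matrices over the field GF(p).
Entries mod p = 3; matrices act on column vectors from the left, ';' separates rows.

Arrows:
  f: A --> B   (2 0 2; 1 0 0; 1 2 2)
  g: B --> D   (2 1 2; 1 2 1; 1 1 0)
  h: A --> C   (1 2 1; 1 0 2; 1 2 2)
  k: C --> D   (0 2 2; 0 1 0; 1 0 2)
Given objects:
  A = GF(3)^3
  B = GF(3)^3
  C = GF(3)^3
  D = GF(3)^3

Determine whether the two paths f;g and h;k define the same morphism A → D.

1) trace f;g:
  e0=⟨1,0,0⟩ f-->⟨2,1,1⟩ g-->⟨1,2,0⟩
  e1=⟨0,1,0⟩ f-->⟨0,0,2⟩ g-->⟨1,2,0⟩
  e2=⟨0,0,1⟩ f-->⟨2,0,2⟩ g-->⟨2,1,2⟩
  ⟦path⟧₁ = (1 1 2; 2 2 1; 0 0 2)
2) trace h;k:
  e0=⟨1,0,0⟩ h-->⟨1,1,1⟩ k-->⟨1,1,0⟩
  e1=⟨0,1,0⟩ h-->⟨2,0,2⟩ k-->⟨1,0,0⟩
  e2=⟨0,0,1⟩ h-->⟨1,2,2⟩ k-->⟨2,2,2⟩
  ⟦path⟧₂ = (1 1 2; 1 0 2; 0 0 2)
Equal? differ; not commutative

Answer: DOES NOT COMMUTE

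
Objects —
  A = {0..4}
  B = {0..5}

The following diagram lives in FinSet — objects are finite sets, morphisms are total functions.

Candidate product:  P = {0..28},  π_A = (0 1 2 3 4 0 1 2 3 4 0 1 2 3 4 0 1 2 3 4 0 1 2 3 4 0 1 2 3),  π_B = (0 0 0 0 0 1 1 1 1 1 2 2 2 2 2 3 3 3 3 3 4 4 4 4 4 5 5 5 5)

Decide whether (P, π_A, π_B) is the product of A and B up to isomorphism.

Answer: NOT A VALID PRODUCT — |P|=29 ≠ |A|·|B|=30

Derivation:
|A|·|B| = 5·6 = 30;  |P| = 29
  → cardinalities differ; no bijection possible.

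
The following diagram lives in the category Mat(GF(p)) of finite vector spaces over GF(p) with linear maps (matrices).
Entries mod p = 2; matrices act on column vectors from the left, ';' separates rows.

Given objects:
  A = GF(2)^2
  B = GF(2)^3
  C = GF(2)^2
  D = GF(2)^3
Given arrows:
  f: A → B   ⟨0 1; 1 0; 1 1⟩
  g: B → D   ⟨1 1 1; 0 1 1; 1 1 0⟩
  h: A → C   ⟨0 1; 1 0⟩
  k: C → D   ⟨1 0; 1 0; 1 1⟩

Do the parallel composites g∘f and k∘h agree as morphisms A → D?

1) trace f;g:
  e0=[1,0] f→[0,1,1] g→[0,0,1]
  e1=[0,1] f→[1,0,1] g→[0,1,1]
  result₁ = ⟨0 0; 0 1; 1 1⟩
2) trace h;k:
  e0=[1,0] h→[0,1] k→[0,0,1]
  e1=[0,1] h→[1,0] k→[1,1,1]
  result₂ = ⟨0 1; 0 1; 1 1⟩
Equal? distinct morphisms ✗

Answer: DOES NOT COMMUTE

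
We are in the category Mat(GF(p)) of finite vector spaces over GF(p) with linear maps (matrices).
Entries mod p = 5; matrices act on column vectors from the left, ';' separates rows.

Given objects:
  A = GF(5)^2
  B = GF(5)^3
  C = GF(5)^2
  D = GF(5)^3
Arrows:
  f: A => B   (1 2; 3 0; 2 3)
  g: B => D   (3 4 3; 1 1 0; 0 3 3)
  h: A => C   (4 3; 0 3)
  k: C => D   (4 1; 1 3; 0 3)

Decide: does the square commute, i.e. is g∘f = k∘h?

Answer: COMMUTES

Derivation:
1) trace f;g:
  e0=[1,0] f=>[1,3,2] g=>[1,4,0]
  e1=[0,1] f=>[2,0,3] g=>[0,2,4]
  result₁ = (1 0; 4 2; 0 4)
2) trace h;k:
  e0=[1,0] h=>[4,0] k=>[1,4,0]
  e1=[0,1] h=>[3,3] k=>[0,2,4]
  result₂ = (1 0; 4 2; 0 4)
Equal? YES — commutes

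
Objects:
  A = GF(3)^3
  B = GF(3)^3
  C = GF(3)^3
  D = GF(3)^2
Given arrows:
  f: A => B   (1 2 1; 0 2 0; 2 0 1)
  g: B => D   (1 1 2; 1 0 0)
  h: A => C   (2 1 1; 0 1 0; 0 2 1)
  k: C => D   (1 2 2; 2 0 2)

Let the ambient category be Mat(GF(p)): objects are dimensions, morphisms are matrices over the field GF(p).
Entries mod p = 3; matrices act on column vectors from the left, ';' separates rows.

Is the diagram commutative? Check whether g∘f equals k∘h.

Answer: DOES NOT COMMUTE

Work:
1) trace f;g:
  e0=[1,0,0] f=>[1,0,2] g=>[2,1]
  e1=[0,1,0] f=>[2,2,0] g=>[1,2]
  e2=[0,0,1] f=>[1,0,1] g=>[0,1]
  composite₁ = (2 1 0; 1 2 1)
2) trace h;k:
  e0=[1,0,0] h=>[2,0,0] k=>[2,1]
  e1=[0,1,0] h=>[1,1,2] k=>[1,0]
  e2=[0,0,1] h=>[1,0,1] k=>[0,1]
  composite₂ = (2 1 0; 1 0 1)
Equal? NO — does not commute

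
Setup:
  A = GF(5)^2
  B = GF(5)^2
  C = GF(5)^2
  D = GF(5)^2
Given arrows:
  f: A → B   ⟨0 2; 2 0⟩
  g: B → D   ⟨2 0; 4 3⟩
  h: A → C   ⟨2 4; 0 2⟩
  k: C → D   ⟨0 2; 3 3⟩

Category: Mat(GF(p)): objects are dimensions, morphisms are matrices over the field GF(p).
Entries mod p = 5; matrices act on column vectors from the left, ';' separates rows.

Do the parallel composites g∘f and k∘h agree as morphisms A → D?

Answer: COMMUTES

Work:
1) trace f;g:
  e0=(1,0) f→(0,2) g→(0,1)
  e1=(0,1) f→(2,0) g→(4,3)
  ⟦path⟧₁ = ⟨0 4; 1 3⟩
2) trace h;k:
  e0=(1,0) h→(2,0) k→(0,1)
  e1=(0,1) h→(4,2) k→(4,3)
  ⟦path⟧₂ = ⟨0 4; 1 3⟩
Equal? YES — commutes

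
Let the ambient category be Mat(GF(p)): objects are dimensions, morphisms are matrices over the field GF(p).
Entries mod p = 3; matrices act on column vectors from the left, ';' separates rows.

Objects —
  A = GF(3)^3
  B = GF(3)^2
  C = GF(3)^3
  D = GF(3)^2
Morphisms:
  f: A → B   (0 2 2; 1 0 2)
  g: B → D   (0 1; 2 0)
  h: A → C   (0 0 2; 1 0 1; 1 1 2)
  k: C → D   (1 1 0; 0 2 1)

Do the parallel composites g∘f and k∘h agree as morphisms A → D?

Answer: DOES NOT COMMUTE

Work:
Path 1 = f;g:
  e0=[1,0,0] f→[0,1] g→[1,0]
  e1=[0,1,0] f→[2,0] g→[0,1]
  e2=[0,0,1] f→[2,2] g→[2,1]
  ⟦path⟧₁ = (1 0 2; 0 1 1)
Path 2 = h;k:
  e0=[1,0,0] h→[0,1,1] k→[1,0]
  e1=[0,1,0] h→[0,0,1] k→[0,1]
  e2=[0,0,1] h→[2,1,2] k→[0,1]
  ⟦path⟧₂ = (1 0 0; 0 1 1)
Equal? differ; not commutative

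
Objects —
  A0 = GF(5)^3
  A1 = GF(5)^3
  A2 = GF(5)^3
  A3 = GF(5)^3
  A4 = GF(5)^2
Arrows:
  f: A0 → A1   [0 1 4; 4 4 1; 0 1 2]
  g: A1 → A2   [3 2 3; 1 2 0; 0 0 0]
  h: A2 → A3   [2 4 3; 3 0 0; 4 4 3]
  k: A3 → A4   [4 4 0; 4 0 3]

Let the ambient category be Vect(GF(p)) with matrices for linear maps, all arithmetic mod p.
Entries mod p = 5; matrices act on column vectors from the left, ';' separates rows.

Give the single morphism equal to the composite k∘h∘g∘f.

  e0=[1,0,0] f→[0,4,0] g→[3,3,0] h→[3,4,4] k→[3,4]
  e1=[0,1,0] f→[1,4,1] g→[4,4,0] h→[4,2,2] k→[4,2]
  e2=[0,0,1] f→[4,1,2] g→[0,1,0] h→[4,0,4] k→[1,3]
composite: [3 4 1; 4 2 3]

Answer: [3 4 1; 4 2 3]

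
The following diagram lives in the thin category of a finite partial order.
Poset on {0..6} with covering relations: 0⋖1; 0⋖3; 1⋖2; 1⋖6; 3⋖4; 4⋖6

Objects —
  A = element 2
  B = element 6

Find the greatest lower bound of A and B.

Answer: A∧B = 1

Trace:
{x : x<=A ∧ x<=B} = {0,1}  (A=2, B=6)
  0 <= 1
  1 <= 1
glb = 1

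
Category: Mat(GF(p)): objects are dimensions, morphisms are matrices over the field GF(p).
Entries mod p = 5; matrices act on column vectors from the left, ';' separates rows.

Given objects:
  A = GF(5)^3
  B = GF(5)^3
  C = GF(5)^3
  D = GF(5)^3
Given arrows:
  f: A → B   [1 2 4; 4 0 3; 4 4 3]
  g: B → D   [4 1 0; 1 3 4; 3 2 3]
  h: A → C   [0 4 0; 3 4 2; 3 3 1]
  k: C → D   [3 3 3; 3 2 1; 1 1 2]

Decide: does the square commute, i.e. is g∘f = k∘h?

Answer: DOES NOT COMMUTE

Work:
Path 1 = f;g:
  e0=[1,0,0] f→[1,4,4] g→[3,4,3]
  e1=[0,1,0] f→[2,0,4] g→[3,3,3]
  e2=[0,0,1] f→[4,3,3] g→[4,0,2]
  result₁ = [3 3 4; 4 3 0; 3 3 2]
Path 2 = h;k:
  e0=[1,0,0] h→[0,3,3] k→[3,4,4]
  e1=[0,1,0] h→[4,4,3] k→[3,3,4]
  e2=[0,0,1] h→[0,2,1] k→[4,0,4]
  result₂ = [3 3 4; 4 3 0; 4 4 4]
Equal? NO — does not commute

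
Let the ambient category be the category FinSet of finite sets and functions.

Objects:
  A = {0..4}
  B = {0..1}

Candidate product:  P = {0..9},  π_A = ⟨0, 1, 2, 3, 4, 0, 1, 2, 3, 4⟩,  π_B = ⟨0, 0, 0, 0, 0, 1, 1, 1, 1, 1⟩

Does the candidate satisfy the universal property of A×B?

Answer: VALID PRODUCT

Derivation:
|A|·|B| = 5·2 = 10;  |P| = 10
Check the pairing map k ↦ (π_A(k), π_B(k)):
  0 -> (0,0)
  1 -> (1,0)
  2 -> (2,0)
  3 -> (3,0)
  4 -> (4,0)
  5 -> (0,1)
  6 -> (1,1)
  7 -> (2,1)
  8 -> (3,1)
  9 -> (4,1)
distinct pairs in image: 10 / 10 needed
  → bijection onto A×B; projections well-typed.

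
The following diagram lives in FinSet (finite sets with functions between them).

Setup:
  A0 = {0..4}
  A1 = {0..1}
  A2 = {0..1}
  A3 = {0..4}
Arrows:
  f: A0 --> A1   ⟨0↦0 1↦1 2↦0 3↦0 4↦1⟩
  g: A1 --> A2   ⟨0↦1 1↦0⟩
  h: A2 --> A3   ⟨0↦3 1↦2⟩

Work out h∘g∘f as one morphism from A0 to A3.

Answer: ⟨0↦2 1↦3 2↦2 3↦2 4↦3⟩

Derivation:
  0 f-->0 g-->1 h-->2
  1 f-->1 g-->0 h-->3
  2 f-->0 g-->1 h-->2
  3 f-->0 g-->1 h-->2
  4 f-->1 g-->0 h-->3
composite: ⟨0↦2 1↦3 2↦2 3↦2 4↦3⟩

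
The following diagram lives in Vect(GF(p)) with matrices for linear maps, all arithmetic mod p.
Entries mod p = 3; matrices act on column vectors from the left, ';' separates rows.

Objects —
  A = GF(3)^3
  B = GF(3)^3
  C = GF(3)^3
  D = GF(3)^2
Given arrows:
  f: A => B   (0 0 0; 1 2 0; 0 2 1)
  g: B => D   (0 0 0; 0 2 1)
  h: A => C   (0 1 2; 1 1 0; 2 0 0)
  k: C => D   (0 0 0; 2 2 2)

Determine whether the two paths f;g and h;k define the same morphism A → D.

Path 1 = f;g:
  e0=[1,0,0] f=>[0,1,0] g=>[0,2]
  e1=[0,1,0] f=>[0,2,2] g=>[0,0]
  e2=[0,0,1] f=>[0,0,1] g=>[0,1]
  ⟦path⟧₁ = (0 0 0; 2 0 1)
Path 2 = h;k:
  e0=[1,0,0] h=>[0,1,2] k=>[0,0]
  e1=[0,1,0] h=>[1,1,0] k=>[0,1]
  e2=[0,0,1] h=>[2,0,0] k=>[0,1]
  ⟦path⟧₂ = (0 0 0; 0 1 1)
Equal? distinct morphisms ✗

Answer: DOES NOT COMMUTE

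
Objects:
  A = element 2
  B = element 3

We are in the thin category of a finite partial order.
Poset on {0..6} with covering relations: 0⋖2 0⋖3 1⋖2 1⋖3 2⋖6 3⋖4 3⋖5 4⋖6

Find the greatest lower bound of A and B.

Lower bounds of A=2 and B=3: {0,1}
  maximal lower bounds 0 and 1 are incomparable: neither 0⊑1 nor 1⊑0
→ no greatest lower bound exists

Answer: NO MEET EXISTS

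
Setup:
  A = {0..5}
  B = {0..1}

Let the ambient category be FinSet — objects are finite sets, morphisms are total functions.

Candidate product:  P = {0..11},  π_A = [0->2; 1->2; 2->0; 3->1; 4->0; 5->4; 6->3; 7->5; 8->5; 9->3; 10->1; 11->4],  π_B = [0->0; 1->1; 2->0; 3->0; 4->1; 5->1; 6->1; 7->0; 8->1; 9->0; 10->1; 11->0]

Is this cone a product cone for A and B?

|A|·|B| = 6·2 = 12;  |P| = 12
Check the pairing map k ↦ (π_A(k), π_B(k)):
  0 -> (2,0)
  1 -> (2,1)
  2 -> (0,0)
  3 -> (1,0)
  4 -> (0,1)
  5 -> (4,1)
  6 -> (3,1)
  7 -> (5,0)
  8 -> (5,1)
  9 -> (3,0)
  10 -> (1,1)
  11 -> (4,0)
distinct pairs in image: 12 / 12 needed
  → bijection onto A×B; projections well-typed.

Answer: VALID PRODUCT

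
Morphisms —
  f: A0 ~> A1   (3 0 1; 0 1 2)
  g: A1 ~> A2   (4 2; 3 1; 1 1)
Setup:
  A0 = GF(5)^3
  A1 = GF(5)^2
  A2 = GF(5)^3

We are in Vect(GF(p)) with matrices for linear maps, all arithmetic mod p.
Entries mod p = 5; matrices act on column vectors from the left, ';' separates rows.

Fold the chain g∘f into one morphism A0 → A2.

Answer: (2 2 3; 4 1 0; 3 1 3)

Derivation:
  e0=[1,0,0] f~>[3,0] g~>[2,4,3]
  e1=[0,1,0] f~>[0,1] g~>[2,1,1]
  e2=[0,0,1] f~>[1,2] g~>[3,0,3]
result: (2 2 3; 4 1 0; 3 1 3)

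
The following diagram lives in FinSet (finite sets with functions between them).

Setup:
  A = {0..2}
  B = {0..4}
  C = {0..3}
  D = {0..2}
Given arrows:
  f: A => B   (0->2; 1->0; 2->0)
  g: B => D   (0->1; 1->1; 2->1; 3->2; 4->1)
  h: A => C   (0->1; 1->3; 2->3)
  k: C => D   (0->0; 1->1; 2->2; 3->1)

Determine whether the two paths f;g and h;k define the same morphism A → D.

1) trace f;g:
  0 f=>2 g=>1
  1 f=>0 g=>1
  2 f=>0 g=>1
  ⟦path⟧₁ = (0->1; 1->1; 2->1)
2) trace h;k:
  0 h=>1 k=>1
  1 h=>3 k=>1
  2 h=>3 k=>1
  ⟦path⟧₂ = (0->1; 1->1; 2->1)
Equal? YES — commutes

Answer: COMMUTES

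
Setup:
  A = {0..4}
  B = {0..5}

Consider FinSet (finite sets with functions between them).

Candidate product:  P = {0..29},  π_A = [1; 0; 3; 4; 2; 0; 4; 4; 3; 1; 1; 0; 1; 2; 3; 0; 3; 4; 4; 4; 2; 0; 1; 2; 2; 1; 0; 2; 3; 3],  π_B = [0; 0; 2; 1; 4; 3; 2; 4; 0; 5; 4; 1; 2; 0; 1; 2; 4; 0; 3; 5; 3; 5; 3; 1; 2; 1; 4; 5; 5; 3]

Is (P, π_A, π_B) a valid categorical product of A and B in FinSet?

|A|·|B| = 5·6 = 30;  |P| = 30
Check the pairing map k ↦ (π_A(k), π_B(k)):
  0 -> (1,0)
  1 -> (0,0)
  2 -> (3,2)
  3 -> (4,1)
  4 -> (2,4)
  5 -> (0,3)
  6 -> (4,2)
  7 -> (4,4)
  8 -> (3,0)
  9 -> (1,5)
  10 -> (1,4)
  11 -> (0,1)
  12 -> (1,2)
  13 -> (2,0)
  14 -> (3,1)
  15 -> (0,2)
  16 -> (3,4)
  17 -> (4,0)
  18 -> (4,3)
  19 -> (4,5)
  20 -> (2,3)
  21 -> (0,5)
  22 -> (1,3)
  23 -> (2,1)
  24 -> (2,2)
  25 -> (1,1)
  26 -> (0,4)
  27 -> (2,5)
  28 -> (3,5)
  29 -> (3,3)
distinct pairs in image: 30 / 30 needed
  → bijection onto A×B; projections well-typed.

Answer: VALID PRODUCT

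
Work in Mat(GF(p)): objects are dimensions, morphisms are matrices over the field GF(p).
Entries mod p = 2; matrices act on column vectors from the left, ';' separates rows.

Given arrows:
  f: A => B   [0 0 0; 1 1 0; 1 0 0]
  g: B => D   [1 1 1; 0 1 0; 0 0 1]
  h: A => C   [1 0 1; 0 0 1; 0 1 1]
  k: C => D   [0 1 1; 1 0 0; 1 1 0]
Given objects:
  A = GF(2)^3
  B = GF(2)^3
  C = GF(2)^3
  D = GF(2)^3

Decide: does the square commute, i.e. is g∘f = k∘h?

Path 1 = f;g:
  e0=⟨1,0,0⟩ f=>⟨0,1,1⟩ g=>⟨0,1,1⟩
  e1=⟨0,1,0⟩ f=>⟨0,1,0⟩ g=>⟨1,1,0⟩
  e2=⟨0,0,1⟩ f=>⟨0,0,0⟩ g=>⟨0,0,0⟩
  ⟦path⟧₁ = [0 1 0; 1 1 0; 1 0 0]
Path 2 = h;k:
  e0=⟨1,0,0⟩ h=>⟨1,0,0⟩ k=>⟨0,1,1⟩
  e1=⟨0,1,0⟩ h=>⟨0,0,1⟩ k=>⟨1,0,0⟩
  e2=⟨0,0,1⟩ h=>⟨1,1,1⟩ k=>⟨0,1,0⟩
  ⟦path⟧₂ = [0 1 0; 1 0 1; 1 0 0]
Equal? NO — does not commute

Answer: DOES NOT COMMUTE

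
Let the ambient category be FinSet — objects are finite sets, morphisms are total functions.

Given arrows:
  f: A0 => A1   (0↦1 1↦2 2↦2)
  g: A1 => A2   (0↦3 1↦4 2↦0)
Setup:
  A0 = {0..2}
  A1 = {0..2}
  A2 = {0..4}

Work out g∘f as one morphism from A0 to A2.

  0 f=>1 g=>4
  1 f=>2 g=>0
  2 f=>2 g=>0
result: (0↦4 1↦0 2↦0)

Answer: (0↦4 1↦0 2↦0)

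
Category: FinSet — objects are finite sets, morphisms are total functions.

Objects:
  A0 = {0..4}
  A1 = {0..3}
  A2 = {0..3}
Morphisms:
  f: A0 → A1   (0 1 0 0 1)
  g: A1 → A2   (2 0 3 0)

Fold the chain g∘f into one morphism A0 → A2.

Answer: (2 0 2 2 0)

Work:
  0 f→0 g→2
  1 f→1 g→0
  2 f→0 g→2
  3 f→0 g→2
  4 f→1 g→0
⟦path⟧: (2 0 2 2 0)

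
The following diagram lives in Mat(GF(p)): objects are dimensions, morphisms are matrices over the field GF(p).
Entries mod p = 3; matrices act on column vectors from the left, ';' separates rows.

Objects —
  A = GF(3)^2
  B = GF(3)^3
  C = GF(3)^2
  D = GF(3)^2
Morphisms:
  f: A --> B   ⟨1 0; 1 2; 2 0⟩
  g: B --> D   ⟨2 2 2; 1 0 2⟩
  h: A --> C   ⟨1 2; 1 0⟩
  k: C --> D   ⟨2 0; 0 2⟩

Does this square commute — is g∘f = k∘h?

Along f;g (path 1):
  e0=⟨1,0⟩ f-->⟨1,1,2⟩ g-->⟨2,2⟩
  e1=⟨0,1⟩ f-->⟨0,2,0⟩ g-->⟨1,0⟩
  composite₁ = ⟨2 1; 2 0⟩
Along h;k (path 2):
  e0=⟨1,0⟩ h-->⟨1,1⟩ k-->⟨2,2⟩
  e1=⟨0,1⟩ h-->⟨2,0⟩ k-->⟨1,0⟩
  composite₂ = ⟨2 1; 2 0⟩
Equal? equal; square commutes

Answer: COMMUTES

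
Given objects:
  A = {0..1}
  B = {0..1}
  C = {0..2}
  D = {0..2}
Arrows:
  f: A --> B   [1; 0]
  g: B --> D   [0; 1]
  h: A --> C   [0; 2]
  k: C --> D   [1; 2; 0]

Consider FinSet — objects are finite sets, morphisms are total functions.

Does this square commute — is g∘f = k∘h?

Answer: COMMUTES

Trace:
Path 1 = f;g:
  0 f-->1 g-->1
  1 f-->0 g-->0
  composite₁ = [1; 0]
Path 2 = h;k:
  0 h-->0 k-->1
  1 h-->2 k-->0
  composite₂ = [1; 0]
Equal? same morphism ✓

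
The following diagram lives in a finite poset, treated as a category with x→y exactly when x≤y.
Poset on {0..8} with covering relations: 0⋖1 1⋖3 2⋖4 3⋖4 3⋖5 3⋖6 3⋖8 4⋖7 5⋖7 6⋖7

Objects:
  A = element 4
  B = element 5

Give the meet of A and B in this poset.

Answer: A∧B = 3

Trace:
{x : x≤A ∧ x≤B} = {0,1,3}  (A=4, B=5)
  0 ≤ 3
  1 ≤ 3
  3 ≤ 3
glb = 3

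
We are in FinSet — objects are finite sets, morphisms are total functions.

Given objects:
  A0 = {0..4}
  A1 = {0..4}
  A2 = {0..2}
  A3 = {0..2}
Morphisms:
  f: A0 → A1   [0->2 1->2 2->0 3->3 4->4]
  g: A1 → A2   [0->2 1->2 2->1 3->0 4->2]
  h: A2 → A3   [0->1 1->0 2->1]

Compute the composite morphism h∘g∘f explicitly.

  0 f→2 g→1 h→0
  1 f→2 g→1 h→0
  2 f→0 g→2 h→1
  3 f→3 g→0 h→1
  4 f→4 g→2 h→1
⟦path⟧: [0->0 1->0 2->1 3->1 4->1]

Answer: [0->0 1->0 2->1 3->1 4->1]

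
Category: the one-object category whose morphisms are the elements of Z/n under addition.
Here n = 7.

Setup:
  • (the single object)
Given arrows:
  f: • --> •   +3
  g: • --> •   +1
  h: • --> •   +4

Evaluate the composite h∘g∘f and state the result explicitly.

Answer: +1

Work:
  0 +3≡3 +1≡4 +4≡1  (mod 7)
composite: +1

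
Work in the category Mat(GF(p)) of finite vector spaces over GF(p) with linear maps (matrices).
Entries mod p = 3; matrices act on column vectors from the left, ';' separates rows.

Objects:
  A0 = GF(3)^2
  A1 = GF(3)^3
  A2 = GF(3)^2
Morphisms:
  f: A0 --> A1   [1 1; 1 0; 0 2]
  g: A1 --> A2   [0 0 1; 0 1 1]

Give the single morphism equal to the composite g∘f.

Answer: [0 2; 1 2]

Trace:
  e0=(1,0) f-->(1,1,0) g-->(0,1)
  e1=(0,1) f-->(1,0,2) g-->(2,2)
result: [0 2; 1 2]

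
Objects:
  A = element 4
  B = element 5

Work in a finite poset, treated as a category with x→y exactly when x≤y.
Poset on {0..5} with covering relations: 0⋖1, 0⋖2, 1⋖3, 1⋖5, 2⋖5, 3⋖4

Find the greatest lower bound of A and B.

Lower bounds of A=4 and B=5: {0,1}
  0 <= 1
  1 <= 1
glb = 1

Answer: A∧B = 1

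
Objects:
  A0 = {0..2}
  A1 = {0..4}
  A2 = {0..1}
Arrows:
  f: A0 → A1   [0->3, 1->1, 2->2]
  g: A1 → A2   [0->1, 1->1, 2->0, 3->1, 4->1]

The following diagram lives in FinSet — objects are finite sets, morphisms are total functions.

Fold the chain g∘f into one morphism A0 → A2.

Answer: [0->1, 1->1, 2->0]

Derivation:
  0 f→3 g→1
  1 f→1 g→1
  2 f→2 g→0
⟦path⟧: [0->1, 1->1, 2->0]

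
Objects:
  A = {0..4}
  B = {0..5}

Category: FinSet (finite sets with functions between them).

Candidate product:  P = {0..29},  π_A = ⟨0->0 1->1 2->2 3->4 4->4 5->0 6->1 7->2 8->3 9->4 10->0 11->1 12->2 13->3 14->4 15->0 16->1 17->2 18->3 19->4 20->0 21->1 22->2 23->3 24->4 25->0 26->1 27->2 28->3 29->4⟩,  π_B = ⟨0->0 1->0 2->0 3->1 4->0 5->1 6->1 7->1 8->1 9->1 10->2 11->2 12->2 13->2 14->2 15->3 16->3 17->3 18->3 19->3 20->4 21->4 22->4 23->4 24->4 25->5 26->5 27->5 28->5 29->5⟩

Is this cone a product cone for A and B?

|A|·|B| = 5·6 = 30;  |P| = 30
Check the pairing map k ↦ (π_A(k), π_B(k)):
  0 -> (0,0)
  1 -> (1,0)
  2 -> (2,0)
  3 -> (4,1)
  4 -> (4,0)
  5 -> (0,1)
  6 -> (1,1)
  7 -> (2,1)
  8 -> (3,1)
  9 -> (4,1)  ✗ repeats pair of k=3
  10 -> (0,2)
  11 -> (1,2)
  12 -> (2,2)
  13 -> (3,2)
  14 -> (4,2)
  15 -> (0,3)
  16 -> (1,3)
  17 -> (2,3)
  18 -> (3,3)
  19 -> (4,3)
  20 -> (0,4)
  21 -> (1,4)
  22 -> (2,4)
  23 -> (3,4)
  24 -> (4,4)
  25 -> (0,5)
  26 -> (1,5)
  27 -> (2,5)
  28 -> (3,5)
  29 -> (4,5)
distinct pairs in image: 29 / 30 needed
  → (4,1) hit at k=3 and k=9

Answer: NOT A VALID PRODUCT — duplicate pair at indices 9,3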